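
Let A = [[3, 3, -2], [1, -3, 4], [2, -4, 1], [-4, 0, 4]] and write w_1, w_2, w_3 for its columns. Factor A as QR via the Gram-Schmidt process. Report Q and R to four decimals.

w_1 = (3, 1, 2, -4); ‖w_1‖ = 5.4772, so q_1 = (0.5477, 0.1826, 0.3651, -0.7303).
q_1·w_2 = 0.5477·3 + 0.1826·(-3) + 0.3651·(-4) + (-0.7303)·0 = -0.3651.
u_2 = w_2 + 0.3651·q_1 = (3.2000, -2.9333, -3.8667, -0.2667).
‖u_2‖ = 5.8195, so q_2 = (0.5499, -0.5041, -0.6644, -0.0458).
q_1·w_3 = 0.5477·(-2) + 0.1826·4 + 0.3651·1 + (-0.7303)·4 = -2.9212; q_2·w_3 = 0.5499·(-2) + (-0.5041)·4 + (-0.6644)·1 + (-0.0458)·4 = -3.9637.
u_3 = w_3 + 2.9212·q_1 + 3.9637·q_2 = (1.7795, 2.5354, -0.5669, 1.6850).
‖u_3‖ = 3.5715, so q_3 = (0.4983, 0.7099, -0.1587, 0.4718).

Q = [[0.5477, 0.5499, 0.4983], [0.1826, -0.5041, 0.7099], [0.3651, -0.6644, -0.1587], [-0.7303, -0.0458, 0.4718]], R = [[5.4772, -0.3651, -2.9212], [0.0000, 5.8195, -3.9637], [0.0000, 0.0000, 3.5715]]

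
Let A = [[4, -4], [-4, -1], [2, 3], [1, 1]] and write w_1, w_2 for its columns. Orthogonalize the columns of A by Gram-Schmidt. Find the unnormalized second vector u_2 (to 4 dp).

u_2 = (-3.4595, -1.5405, 3.2703, 1.1351)

w_1 = (4, -4, 2, 1); ‖w_1‖ = 6.0828, so e_1 = (0.6576, -0.6576, 0.3288, 0.1644).
e_1·w_2 = 0.6576·(-4) + (-0.6576)·(-1) + 0.3288·3 + 0.1644·1 = -0.8220.
u_2 = w_2 + 0.8220·e_1 = (-3.4595, -1.5405, 3.2703, 1.1351).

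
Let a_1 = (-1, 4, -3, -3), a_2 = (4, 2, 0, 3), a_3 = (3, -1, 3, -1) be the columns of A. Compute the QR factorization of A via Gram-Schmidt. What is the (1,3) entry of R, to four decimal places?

r_{13} = -2.1974

e_1 = a_1/‖a_1‖ = (-1, 4, -3, -3)/5.9161 = (-0.1690, 0.6761, -0.5071, -0.5071).
r_{13} = e_1·a_3 = -2.1974.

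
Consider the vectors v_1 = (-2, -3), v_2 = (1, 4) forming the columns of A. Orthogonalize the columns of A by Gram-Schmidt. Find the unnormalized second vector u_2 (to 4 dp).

u_2 = (-1.1538, 0.7692)

v_1 = (-2, -3); ‖v_1‖ = 3.6056, so q_1 = (-0.5547, -0.8321).
q_1·v_2 = (-0.5547)·1 + (-0.8321)·4 = -3.8829.
u_2 = v_2 + 3.8829·q_1 = (-1.1538, 0.7692).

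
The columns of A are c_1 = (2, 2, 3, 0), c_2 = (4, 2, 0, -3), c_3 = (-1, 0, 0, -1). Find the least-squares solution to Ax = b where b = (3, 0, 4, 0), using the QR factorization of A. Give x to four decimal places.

x = (1.0179, -0.0245, -0.4943)

e_1 = c_1/‖c_1‖ = (2, 2, 3, 0)/4.1231 = (0.4851, 0.4851, 0.7276, 0.0000).
r_{12} = e_1·c_2 = 2.9104.
u_2 = c_2 − 2.9104·e_1 = (2.5882, 0.5882, -2.1176, -3.0000).
‖u_2‖ = 4.5309, so e_2 = (0.5712, 0.1298, -0.4674, -0.6621).
r_{13} = e_1·c_3 = -0.4851; r_{23} = e_2·c_3 = 0.0909.
u_3 = c_3 + 0.4851·e_1 − 0.0909·e_2 = (-0.8166, 0.2235, 0.3954, -0.9398).
‖u_3‖ = 1.3253, so e_3 = (-0.6162, 0.1686, 0.2984, -0.7091).
Qᵀb = (4.3656, -0.1558, -0.6551).
Back-substitute: x_3 = -0.6551/1.3253 = -0.4943.
x_2 = (-0.1558 − 0.0909·(-0.4943))/4.5309 = -0.0245.
x_1 = (4.3656 − 2.9104·(-0.0245) + 0.4851·(-0.4943))/4.1231 = 1.0179.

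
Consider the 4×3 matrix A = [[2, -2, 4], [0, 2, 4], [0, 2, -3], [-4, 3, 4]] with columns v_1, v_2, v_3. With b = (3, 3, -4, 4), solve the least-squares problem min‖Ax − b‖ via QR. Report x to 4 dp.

x = (-0.5000, -0.4444, 0.8889)

e_1 = v_1/‖v_1‖ = (2, 0, 0, -4)/4.4721 = (0.4472, 0.0000, 0.0000, -0.8944).
r_{12} = e_1·v_2 = -3.5777.
u_2 = v_2 + 3.5777·e_1 = (-0.4000, 2.0000, 2.0000, -0.2000).
‖u_2‖ = 2.8636, so e_2 = (-0.1397, 0.6984, 0.6984, -0.0698).
r_{13} = e_1·v_3 = -1.7889; r_{23} = e_2·v_3 = -0.1397.
u_3 = v_3 + 1.7889·e_1 + 0.1397·e_2 = (4.7805, 4.0976, -2.9024, 2.3902).
‖u_3‖ = 7.3335, so e_3 = (0.6519, 0.5587, -0.3958, 0.3259).
Qᵀb = (-2.2361, -1.3969, 6.5187).
Back-substitute: x_3 = 6.5187/7.3335 = 0.8889.
x_2 = (-1.3969 + 0.1397·0.8889)/2.8636 = -0.4444.
x_1 = (-2.2361 + 3.5777·(-0.4444) + 1.7889·0.8889)/4.4721 = -0.5000.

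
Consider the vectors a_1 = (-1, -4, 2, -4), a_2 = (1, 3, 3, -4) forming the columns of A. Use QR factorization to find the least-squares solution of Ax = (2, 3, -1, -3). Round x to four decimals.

x = (-0.2636, 0.6392)

e_1 = a_1/‖a_1‖ = (-1, -4, 2, -4)/6.0828 = (-0.1644, -0.6576, 0.3288, -0.6576).
r_{12} = e_1·a_2 = 1.4796.
u_2 = a_2 − 1.4796·e_1 = (1.2432, 3.9730, 2.5135, -3.0270).
‖u_2‖ = 5.7281, so e_2 = (0.2170, 0.6936, 0.4388, -0.5285).
Qᵀb = (-0.6576, 3.6614).
Back-substitute: x_2 = 3.6614/5.7281 = 0.6392.
x_1 = (-0.6576 − 1.4796·0.6392)/6.0828 = -0.2636.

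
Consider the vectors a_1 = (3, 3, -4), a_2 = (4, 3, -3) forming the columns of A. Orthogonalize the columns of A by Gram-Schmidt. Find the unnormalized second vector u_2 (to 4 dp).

a_1 = (3, 3, -4); ‖a_1‖ = 5.8310, so q_1 = (0.5145, 0.5145, -0.6860).
q_1·a_2 = 0.5145·4 + 0.5145·3 + (-0.6860)·(-3) = 5.6595.
u_2 = a_2 − 5.6595·q_1 = (1.0882, 0.0882, 0.8824).

u_2 = (1.0882, 0.0882, 0.8824)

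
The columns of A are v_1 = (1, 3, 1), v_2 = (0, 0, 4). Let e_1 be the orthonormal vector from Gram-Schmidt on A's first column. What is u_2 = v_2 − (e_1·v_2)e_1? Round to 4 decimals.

u_2 = (-0.3636, -1.0909, 3.6364)

v_1 = (1, 3, 1); ‖v_1‖ = 3.3166, so e_1 = (0.3015, 0.9045, 0.3015).
e_1·v_2 = 0.3015·0 + 0.9045·0 + 0.3015·4 = 1.2060.
u_2 = v_2 − 1.2060·e_1 = (-0.3636, -1.0909, 3.6364).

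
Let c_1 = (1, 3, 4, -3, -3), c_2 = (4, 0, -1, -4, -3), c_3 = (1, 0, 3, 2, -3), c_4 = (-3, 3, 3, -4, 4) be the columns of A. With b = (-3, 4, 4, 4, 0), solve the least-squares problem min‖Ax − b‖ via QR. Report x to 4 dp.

x = (1.8948, -1.8913, -0.9416, -0.8660)

c_1 = (1, 3, 4, -3, -3); ‖c_1‖ = 6.6332, so q_1 = (0.1508, 0.4523, 0.6030, -0.4523, -0.4523).
q_1·c_2 = 0.1508·4 + 0.4523·0 + 0.6030·(-1) + (-0.4523)·(-4) + (-0.4523)·(-3) = 3.1659.
u_2 = c_2 − 3.1659·q_1 = (3.5227, -1.4318, -2.9091, -2.5682, -1.5682).
‖u_2‖ = 5.6548, so q_2 = (0.6230, -0.2532, -0.5144, -0.4542, -0.2773).
q_1·c_3 = 0.1508·1 + 0.4523·0 + 0.6030·3 + (-0.4523)·2 + (-0.4523)·(-3) = 2.4121; q_2·c_3 = 0.6230·1 + (-0.2532)·0 + (-0.5144)·3 + (-0.4542)·2 + (-0.2773)·(-3) = -0.9967.
u_3 = c_3 − 2.4121·q_1 + 0.9967·q_2 = (1.2573, -1.3433, 1.0327, 2.6382, -2.1855).
‖u_3‖ = 4.0235, so q_3 = (0.3125, -0.3339, 0.2567, 0.6557, -0.5432).
q_1·c_4 = 0.1508·(-3) + 0.4523·3 + 0.6030·3 + (-0.4523)·(-4) + (-0.4523)·4 = 2.7136; q_2·c_4 = 0.6230·(-3) + (-0.2532)·3 + (-0.5144)·3 + (-0.4542)·(-4) + (-0.2773)·4 = -3.4644; q_3·c_4 = 0.3125·(-3) + (-0.3339)·3 + 0.2567·3 + 0.6557·(-4) + (-0.5432)·4 = -5.9646.
u_4 = c_4 − 2.7136·q_1 + 3.4644·q_2 + 5.9646·q_3 = (0.6130, -1.0958, 1.1123, -0.4350, 1.0266).
‖u_4‖ = 2.0142, so q_4 = (0.3043, -0.5441, 0.5522, -0.2160, 0.5097).
Qᵀb = (1.9598, -6.7561, 1.3766, -1.7442).
Back-substitute: x_4 = -1.7442/2.0142 = -0.8660.
x_3 = (1.3766 + 5.9646·(-0.8660))/4.0235 = -0.9416.
x_2 = (-6.7561 + 0.9967·(-0.9416) + 3.4644·(-0.8660))/5.6548 = -1.8913.
x_1 = (1.9598 − 3.1659·(-1.8913) − 2.4121·(-0.9416) − 2.7136·(-0.8660))/6.6332 = 1.8948.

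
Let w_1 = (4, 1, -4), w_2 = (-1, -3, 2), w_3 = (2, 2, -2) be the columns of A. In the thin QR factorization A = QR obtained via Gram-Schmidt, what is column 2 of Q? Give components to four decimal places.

e_1 = w_1/‖w_1‖ = (4, 1, -4)/5.7446 = (0.6963, 0.1741, -0.6963).
r_{12} = e_1·w_2 = -2.6112.
u_2 = w_2 + 2.6112·e_1 = (0.8182, -2.5455, 0.1818).
‖u_2‖ = 2.6799, so e_2 = (0.3053, -0.9498, 0.0678).

e_2 = (0.3053, -0.9498, 0.0678)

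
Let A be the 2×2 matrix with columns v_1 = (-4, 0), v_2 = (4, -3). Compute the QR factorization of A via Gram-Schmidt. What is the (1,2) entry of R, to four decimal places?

q_1 = v_1/‖v_1‖ = (-4, 0)/4.0000 = (-1.0000, 0.0000).
r_{12} = q_1·v_2 = -4.0000.

r_{12} = -4.0000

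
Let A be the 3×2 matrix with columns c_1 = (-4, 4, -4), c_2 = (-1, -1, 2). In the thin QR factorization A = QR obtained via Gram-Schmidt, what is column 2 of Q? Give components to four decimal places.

c_1 = (-4, 4, -4); ‖c_1‖ = 6.9282, so e_1 = (-0.5774, 0.5774, -0.5774).
e_1·c_2 = (-0.5774)·(-1) + 0.5774·(-1) + (-0.5774)·2 = -1.1547.
u_2 = c_2 + 1.1547·e_1 = (-1.6667, -0.3333, 1.3333).
‖u_2‖ = 2.1602, so e_2 = (-0.7715, -0.1543, 0.6172).

e_2 = (-0.7715, -0.1543, 0.6172)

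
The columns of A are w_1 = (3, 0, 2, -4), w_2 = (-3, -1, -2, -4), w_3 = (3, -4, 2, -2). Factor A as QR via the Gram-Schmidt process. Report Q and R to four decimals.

q_1 = w_1/‖w_1‖ = (3, 0, 2, -4)/5.3852 = (0.5571, 0.0000, 0.3714, -0.7428).
r_{12} = q_1·w_2 = 0.5571.
u_2 = w_2 − 0.5571·q_1 = (-3.3103, -1.0000, -2.2069, -3.5862).
‖u_2‖ = 5.4488, so q_2 = (-0.6075, -0.1835, -0.4050, -0.6582).
r_{13} = q_1·w_3 = 3.8996; r_{23} = q_2·w_3 = -0.5822.
u_3 = w_3 − 3.8996·q_1 + 0.5822·q_2 = (0.4739, -4.1069, 0.3159, 0.5134).
‖u_3‖ = 4.1778, so q_3 = (0.1134, -0.9830, 0.0756, 0.1229).

Q = [[0.5571, -0.6075, 0.1134], [0.0000, -0.1835, -0.9830], [0.3714, -0.4050, 0.0756], [-0.7428, -0.6582, 0.1229]], R = [[5.3852, 0.5571, 3.8996], [0.0000, 5.4488, -0.5822], [0.0000, 0.0000, 4.1778]]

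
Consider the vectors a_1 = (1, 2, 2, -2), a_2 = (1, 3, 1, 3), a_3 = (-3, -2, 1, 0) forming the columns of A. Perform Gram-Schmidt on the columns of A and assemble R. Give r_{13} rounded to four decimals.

r_{13} = -1.3868

q_1 = a_1/‖a_1‖ = (1, 2, 2, -2)/3.6056 = (0.2774, 0.5547, 0.5547, -0.5547).
r_{13} = q_1·a_3 = -1.3868.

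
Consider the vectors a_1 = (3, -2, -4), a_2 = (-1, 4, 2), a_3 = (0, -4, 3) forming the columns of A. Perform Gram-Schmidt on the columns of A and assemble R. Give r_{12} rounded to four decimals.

r_{12} = -3.5282

a_1 = (3, -2, -4); ‖a_1‖ = 5.3852, so q_1 = (0.5571, -0.3714, -0.7428).
r_{12} = q_1·a_2 = -3.5282.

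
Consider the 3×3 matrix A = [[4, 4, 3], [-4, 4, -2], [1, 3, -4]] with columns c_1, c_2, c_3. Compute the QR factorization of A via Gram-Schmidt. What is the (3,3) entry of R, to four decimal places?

c_1 = (4, -4, 1); ‖c_1‖ = 5.7446, so q_1 = (0.6963, -0.6963, 0.1741).
q_1·c_2 = 0.6963·4 + (-0.6963)·4 + 0.1741·3 = 0.5222.
u_2 = c_2 − 0.5222·q_1 = (3.6364, 4.3636, 2.9091).
‖u_2‖ = 6.3818, so q_2 = (0.5698, 0.6838, 0.4558).
q_1·c_3 = 0.6963·3 + (-0.6963)·(-2) + 0.1741·(-4) = 2.7852; q_2·c_3 = 0.5698·3 + 0.6838·(-2) + 0.4558·(-4) = -1.4815.
u_3 = c_3 − 2.7852·q_1 + 1.4815·q_2 = (1.9048, 0.9524, -3.8095).
r_{33} = ‖u_3‖ = 4.3644.

r_{33} = 4.3644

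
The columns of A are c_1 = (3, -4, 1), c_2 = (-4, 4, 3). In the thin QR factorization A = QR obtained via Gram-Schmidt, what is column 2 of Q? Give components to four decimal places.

e_2 = (-0.2708, 0.0374, 0.9619)

c_1 = (3, -4, 1); ‖c_1‖ = 5.0990, so e_1 = (0.5883, -0.7845, 0.1961).
e_1·c_2 = 0.5883·(-4) + (-0.7845)·4 + 0.1961·3 = -4.9029.
u_2 = c_2 + 4.9029·e_1 = (-1.1154, 0.1538, 3.9615).
‖u_2‖ = 4.1184, so e_2 = (-0.2708, 0.0374, 0.9619).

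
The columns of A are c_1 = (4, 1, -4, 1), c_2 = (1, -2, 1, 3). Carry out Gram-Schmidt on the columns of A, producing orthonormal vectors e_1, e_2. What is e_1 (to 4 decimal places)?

e_1 = c_1/‖c_1‖ = (4, 1, -4, 1)/5.8310 = (0.6860, 0.1715, -0.6860, 0.1715).

e_1 = (0.6860, 0.1715, -0.6860, 0.1715)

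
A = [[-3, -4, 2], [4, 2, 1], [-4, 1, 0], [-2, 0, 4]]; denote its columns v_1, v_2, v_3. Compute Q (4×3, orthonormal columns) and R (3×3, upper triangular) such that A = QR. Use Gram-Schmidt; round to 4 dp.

e_1 = v_1/‖v_1‖ = (-3, 4, -4, -2)/6.7082 = (-0.4472, 0.5963, -0.5963, -0.2981).
r_{12} = e_1·v_2 = 2.3851.
u_2 = v_2 − 2.3851·e_1 = (-2.9333, 0.5778, 2.4222, 0.7111).
‖u_2‖ = 3.9129, so e_2 = (-0.7496, 0.1477, 0.6190, 0.1817).
r_{13} = e_1·v_3 = -1.4907; r_{23} = e_2·v_3 = -0.6247.
u_3 = v_3 + 1.4907·e_1 + 0.6247·e_2 = (0.8650, 1.9811, -0.5022, 3.6691).
‖u_3‖ = 4.2881, so e_3 = (0.2017, 0.4620, -0.1171, 0.8557).

Q = [[-0.4472, -0.7496, 0.2017], [0.5963, 0.1477, 0.4620], [-0.5963, 0.6190, -0.1171], [-0.2981, 0.1817, 0.8557]], R = [[6.7082, 2.3851, -1.4907], [0.0000, 3.9129, -0.6247], [0.0000, 0.0000, 4.2881]]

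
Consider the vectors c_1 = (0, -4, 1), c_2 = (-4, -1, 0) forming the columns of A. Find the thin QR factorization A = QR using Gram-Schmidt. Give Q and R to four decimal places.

Q = [[0.0000, -0.9982], [-0.9701, -0.0147], [0.2425, -0.0587]], R = [[4.1231, 0.9701], [0.0000, 4.0073]]

c_1 = (0, -4, 1); ‖c_1‖ = 4.1231, so e_1 = (0.0000, -0.9701, 0.2425).
e_1·c_2 = 0.0000·(-4) + (-0.9701)·(-1) + 0.2425·0 = 0.9701.
u_2 = c_2 − 0.9701·e_1 = (-4.0000, -0.0588, -0.2353).
‖u_2‖ = 4.0073, so e_2 = (-0.9982, -0.0147, -0.0587).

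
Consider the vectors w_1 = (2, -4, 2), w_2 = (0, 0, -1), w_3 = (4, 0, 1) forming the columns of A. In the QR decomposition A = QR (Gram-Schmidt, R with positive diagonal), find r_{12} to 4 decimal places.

q_1 = w_1/‖w_1‖ = (2, -4, 2)/4.8990 = (0.4082, -0.8165, 0.4082).
r_{12} = q_1·w_2 = -0.4082.

r_{12} = -0.4082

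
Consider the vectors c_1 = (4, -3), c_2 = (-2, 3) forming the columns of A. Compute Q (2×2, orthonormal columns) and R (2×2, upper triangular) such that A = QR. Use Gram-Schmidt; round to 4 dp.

Q = [[0.8000, 0.6000], [-0.6000, 0.8000]], R = [[5.0000, -3.4000], [0.0000, 1.2000]]

q_1 = c_1/‖c_1‖ = (4, -3)/5.0000 = (0.8000, -0.6000).
r_{12} = q_1·c_2 = -3.4000.
u_2 = c_2 + 3.4000·q_1 = (0.7200, 0.9600).
‖u_2‖ = 1.2000, so q_2 = (0.6000, 0.8000).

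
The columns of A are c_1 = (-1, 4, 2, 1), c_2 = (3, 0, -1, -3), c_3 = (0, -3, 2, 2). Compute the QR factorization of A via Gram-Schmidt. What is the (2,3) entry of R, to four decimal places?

c_1 = (-1, 4, 2, 1); ‖c_1‖ = 4.6904, so e_1 = (-0.2132, 0.8528, 0.4264, 0.2132).
e_1·c_2 = (-0.2132)·3 + 0.8528·0 + 0.4264·(-1) + 0.2132·(-3) = -1.7056.
u_2 = c_2 + 1.7056·e_1 = (2.6364, 1.4545, -0.2727, -2.6364).
‖u_2‖ = 4.0113, so e_2 = (0.6572, 0.3626, -0.0680, -0.6572).
r_{23} = e_2·c_3 = -2.5383.

r_{23} = -2.5383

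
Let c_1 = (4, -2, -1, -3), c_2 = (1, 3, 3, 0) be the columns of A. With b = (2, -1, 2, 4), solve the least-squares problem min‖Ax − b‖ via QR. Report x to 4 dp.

c_1 = (4, -2, -1, -3); ‖c_1‖ = 5.4772, so q_1 = (0.7303, -0.3651, -0.1826, -0.5477).
q_1·c_2 = 0.7303·1 + (-0.3651)·3 + (-0.1826)·3 + (-0.5477)·0 = -0.9129.
u_2 = c_2 + 0.9129·q_1 = (1.6667, 2.6667, 2.8333, -0.5000).
‖u_2‖ = 4.2622, so q_2 = (0.3910, 0.6256, 0.6648, -0.1173).
Qᵀb = (-0.7303, 1.0167).
Back-substitute: x_2 = 1.0167/4.2622 = 0.2385.
x_1 = (-0.7303 + 0.9129·0.2385)/5.4772 = -0.0936.

x = (-0.0936, 0.2385)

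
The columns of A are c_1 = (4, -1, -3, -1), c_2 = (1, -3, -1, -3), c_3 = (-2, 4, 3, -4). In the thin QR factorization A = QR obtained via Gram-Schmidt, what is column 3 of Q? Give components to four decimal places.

c_1 = (4, -1, -3, -1); ‖c_1‖ = 5.1962, so q_1 = (0.7698, -0.1925, -0.5774, -0.1925).
q_1·c_2 = 0.7698·1 + (-0.1925)·(-3) + (-0.5774)·(-1) + (-0.1925)·(-3) = 2.5019.
u_2 = c_2 − 2.5019·q_1 = (-0.9259, -2.5185, 0.4444, -2.5185).
‖u_2‖ = 3.7069, so q_2 = (-0.2498, -0.6794, 0.1199, -0.6794).
q_1·c_3 = 0.7698·(-2) + (-0.1925)·4 + (-0.5774)·3 + (-0.1925)·(-4) = -3.2717; q_2·c_3 = (-0.2498)·(-2) + (-0.6794)·4 + 0.1199·3 + (-0.6794)·(-4) = 0.8593.
u_3 = c_3 + 3.2717·q_1 − 0.8593·q_2 = (0.7332, 3.9542, 1.0081, -4.0458).
‖u_3‖ = 5.7929, so q_3 = (0.1266, 0.6826, 0.1740, -0.6984).

q_3 = (0.1266, 0.6826, 0.1740, -0.6984)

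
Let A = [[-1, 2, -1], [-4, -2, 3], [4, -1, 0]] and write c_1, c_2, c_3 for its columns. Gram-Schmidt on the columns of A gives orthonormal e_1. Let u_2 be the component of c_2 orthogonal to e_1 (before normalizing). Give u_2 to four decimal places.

u_2 = (2.0606, -1.7576, -1.2424)

c_1 = (-1, -4, 4); ‖c_1‖ = 5.7446, so e_1 = (-0.1741, -0.6963, 0.6963).
e_1·c_2 = (-0.1741)·2 + (-0.6963)·(-2) + 0.6963·(-1) = 0.3482.
u_2 = c_2 − 0.3482·e_1 = (2.0606, -1.7576, -1.2424).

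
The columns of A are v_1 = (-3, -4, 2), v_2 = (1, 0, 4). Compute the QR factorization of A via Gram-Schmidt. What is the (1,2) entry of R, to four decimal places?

r_{12} = 0.9285

v_1 = (-3, -4, 2); ‖v_1‖ = 5.3852, so q_1 = (-0.5571, -0.7428, 0.3714).
r_{12} = q_1·v_2 = 0.9285.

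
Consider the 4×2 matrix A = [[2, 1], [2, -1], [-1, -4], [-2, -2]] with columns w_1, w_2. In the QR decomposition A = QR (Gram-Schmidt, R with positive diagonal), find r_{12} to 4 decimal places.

r_{12} = 2.2188

w_1 = (2, 2, -1, -2); ‖w_1‖ = 3.6056, so q_1 = (0.5547, 0.5547, -0.2774, -0.5547).
r_{12} = q_1·w_2 = 2.2188.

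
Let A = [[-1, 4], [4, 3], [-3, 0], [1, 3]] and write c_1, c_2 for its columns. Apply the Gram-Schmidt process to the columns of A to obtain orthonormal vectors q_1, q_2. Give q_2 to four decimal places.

c_1 = (-1, 4, -3, 1); ‖c_1‖ = 5.1962, so q_1 = (-0.1925, 0.7698, -0.5774, 0.1925).
q_1·c_2 = (-0.1925)·4 + 0.7698·3 + (-0.5774)·0 + 0.1925·3 = 2.1170.
u_2 = c_2 − 2.1170·q_1 = (4.4074, 1.3704, 1.2222, 2.5926).
‖u_2‖ = 5.4331, so q_2 = (0.8112, 0.2522, 0.2250, 0.4772).

q_2 = (0.8112, 0.2522, 0.2250, 0.4772)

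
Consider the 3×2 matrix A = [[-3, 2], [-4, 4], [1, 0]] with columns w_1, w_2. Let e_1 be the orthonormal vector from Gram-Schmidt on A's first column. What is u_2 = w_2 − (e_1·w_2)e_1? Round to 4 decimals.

u_2 = (-0.5385, 0.6154, 0.8462)

e_1 = w_1/‖w_1‖ = (-3, -4, 1)/5.0990 = (-0.5883, -0.7845, 0.1961).
r_{12} = e_1·w_2 = -4.3146.
u_2 = w_2 + 4.3146·e_1 = (-0.5385, 0.6154, 0.8462).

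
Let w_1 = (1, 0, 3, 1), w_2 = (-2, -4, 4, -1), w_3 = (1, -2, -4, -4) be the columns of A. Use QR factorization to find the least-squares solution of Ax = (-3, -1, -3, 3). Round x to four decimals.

x = (-2.2743, 0.2713, -0.9051)

w_1 = (1, 0, 3, 1); ‖w_1‖ = 3.3166, so e_1 = (0.3015, 0.0000, 0.9045, 0.3015).
e_1·w_2 = 0.3015·(-2) + 0.0000·(-4) + 0.9045·4 + 0.3015·(-1) = 2.7136.
u_2 = w_2 − 2.7136·e_1 = (-2.8182, -4.0000, 1.5455, -1.8182).
‖u_2‖ = 5.4439, so e_2 = (-0.5177, -0.7348, 0.2839, -0.3340).
e_1·w_3 = 0.3015·1 + 0.0000·(-2) + 0.9045·(-4) + 0.3015·(-4) = -4.5227; e_2·w_3 = (-0.5177)·1 + (-0.7348)·(-2) + 0.2839·(-4) + (-0.3340)·(-4) = 1.1522.
u_3 = w_3 + 4.5227·e_1 − 1.1522·e_2 = (2.9601, -1.1534, -0.2362, -2.2515).
‖u_3‖ = 3.9010, so e_3 = (0.7588, -0.2957, -0.0605, -0.5772).
Qᵀb = (-2.7136, 0.4342, -3.5306).
Back-substitute: x_3 = -3.5306/3.9010 = -0.9051.
x_2 = (0.4342 − 1.1522·(-0.9051))/5.4439 = 0.2713.
x_1 = (-2.7136 − 2.7136·0.2713 + 4.5227·(-0.9051))/3.3166 = -2.2743.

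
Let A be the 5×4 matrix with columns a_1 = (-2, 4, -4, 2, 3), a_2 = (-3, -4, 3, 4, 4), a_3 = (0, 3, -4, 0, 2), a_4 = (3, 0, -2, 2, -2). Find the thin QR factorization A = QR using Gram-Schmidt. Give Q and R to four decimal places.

e_1 = a_1/‖a_1‖ = (-2, 4, -4, 2, 3)/7.0000 = (-0.2857, 0.5714, -0.5714, 0.2857, 0.4286).
r_{12} = e_1·a_2 = -0.2857.
u_2 = a_2 + 0.2857·e_1 = (-3.0816, -3.8367, 2.8367, 4.0816, 4.1224).
‖u_2‖ = 8.1190, so e_2 = (-0.3796, -0.4726, 0.3494, 0.5027, 0.5078).
r_{13} = e_1·a_3 = 4.8571; r_{23} = e_2·a_3 = -1.7998.
u_3 = a_3 − 4.8571·e_1 + 1.7998·e_2 = (0.7046, -0.6260, -0.5957, -0.4830, 0.8322).
‖u_3‖ = 1.4728, so e_3 = (0.4784, -0.4251, -0.4045, -0.3279, 0.5651).
r_{14} = e_1·a_4 = 0.0000; r_{24} = e_2·a_4 = -1.8475; r_{34} = e_3·a_4 = 0.4583.
u_4 = a_4 + 0.0000·e_1 + 1.8475·e_2 − 0.4583·e_3 = (2.0795, -0.6783, -1.1691, 3.0791, -1.3209).
‖u_4‖ = 4.1685, so e_4 = (0.4989, -0.1627, -0.2805, 0.7386, -0.3169).

Q = [[-0.2857, -0.3796, 0.4784, 0.4989], [0.5714, -0.4726, -0.4251, -0.1627], [-0.5714, 0.3494, -0.4045, -0.2805], [0.2857, 0.5027, -0.3279, 0.7386], [0.4286, 0.5078, 0.5651, -0.3169]], R = [[7.0000, -0.2857, 4.8571, 0.0000], [0.0000, 8.1190, -1.7998, -1.8475], [0.0000, 0.0000, 1.4728, 0.4583], [0.0000, 0.0000, 0.0000, 4.1685]]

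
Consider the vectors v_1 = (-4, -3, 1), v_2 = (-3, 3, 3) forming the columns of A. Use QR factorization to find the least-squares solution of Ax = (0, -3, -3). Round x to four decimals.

v_1 = (-4, -3, 1); ‖v_1‖ = 5.0990, so q_1 = (-0.7845, -0.5883, 0.1961).
q_1·v_2 = (-0.7845)·(-3) + (-0.5883)·3 + 0.1961·3 = 1.1767.
u_2 = v_2 − 1.1767·q_1 = (-2.0769, 3.6923, 2.7692).
‖u_2‖ = 5.0612, so q_2 = (-0.4104, 0.7295, 0.5472).
Qᵀb = (1.1767, -3.8301).
Back-substitute: x_2 = -3.8301/5.0612 = -0.7568.
x_1 = (1.1767 − 1.1767·(-0.7568))/5.0990 = 0.4054.

x = (0.4054, -0.7568)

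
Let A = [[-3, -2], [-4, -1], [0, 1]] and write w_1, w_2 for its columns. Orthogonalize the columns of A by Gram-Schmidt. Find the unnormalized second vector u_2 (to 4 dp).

q_1 = w_1/‖w_1‖ = (-3, -4, 0)/5.0000 = (-0.6000, -0.8000, 0.0000).
r_{12} = q_1·w_2 = 2.0000.
u_2 = w_2 − 2.0000·q_1 = (-0.8000, 0.6000, 1.0000).

u_2 = (-0.8000, 0.6000, 1.0000)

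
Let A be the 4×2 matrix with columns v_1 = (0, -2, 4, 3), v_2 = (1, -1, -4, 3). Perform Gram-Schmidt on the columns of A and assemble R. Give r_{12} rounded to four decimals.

v_1 = (0, -2, 4, 3); ‖v_1‖ = 5.3852, so q_1 = (0.0000, -0.3714, 0.7428, 0.5571).
r_{12} = q_1·v_2 = -0.9285.

r_{12} = -0.9285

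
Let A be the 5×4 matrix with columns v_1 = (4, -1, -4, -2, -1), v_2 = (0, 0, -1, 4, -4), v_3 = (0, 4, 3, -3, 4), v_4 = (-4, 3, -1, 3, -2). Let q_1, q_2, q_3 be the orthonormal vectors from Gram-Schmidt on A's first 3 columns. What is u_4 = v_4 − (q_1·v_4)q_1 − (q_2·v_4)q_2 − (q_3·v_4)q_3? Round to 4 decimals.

q_1 = v_1/‖v_1‖ = (4, -1, -4, -2, -1)/6.1644 = (0.6489, -0.1622, -0.6489, -0.3244, -0.1622).
r_{12} = q_1·v_2 = 0.0000.
u_2 = v_2 + 0.0000·q_1 = (0.0000, 0.0000, -1.0000, 4.0000, -4.0000).
‖u_2‖ = 5.7446, so q_2 = (0.0000, 0.0000, -0.1741, 0.6963, -0.6963).
r_{13} = q_1·v_3 = -2.2711; r_{23} = q_2·v_3 = -5.3964.
u_3 = v_3 + 2.2711·q_1 + 5.3964·q_2 = (1.4737, 3.6316, 0.5869, 0.0207, -0.1260).
‖u_3‖ = 3.9650, so q_3 = (0.3717, 0.9159, 0.1480, 0.0052, -0.0318).
r_{14} = q_1·v_4 = -3.0822; r_{24} = q_2·v_4 = 3.6556; r_{34} = q_3·v_4 = 1.1923.
u_4 = v_4 + 3.0822·q_1 − 3.6556·q_2 − 1.1923·q_3 = (-2.4431, 1.4080, -2.5401, -0.5517, 0.0833).

u_4 = (-2.4431, 1.4080, -2.5401, -0.5517, 0.0833)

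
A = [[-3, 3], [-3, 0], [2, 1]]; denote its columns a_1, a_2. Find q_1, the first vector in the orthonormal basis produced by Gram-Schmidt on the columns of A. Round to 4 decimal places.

a_1 = (-3, -3, 2); ‖a_1‖ = 4.6904, so q_1 = (-0.6396, -0.6396, 0.4264).

q_1 = (-0.6396, -0.6396, 0.4264)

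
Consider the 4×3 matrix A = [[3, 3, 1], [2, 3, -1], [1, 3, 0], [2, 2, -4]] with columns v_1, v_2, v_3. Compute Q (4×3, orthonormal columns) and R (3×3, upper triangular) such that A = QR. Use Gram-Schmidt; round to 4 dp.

v_1 = (3, 2, 1, 2); ‖v_1‖ = 4.2426, so q_1 = (0.7071, 0.4714, 0.2357, 0.4714).
q_1·v_2 = 0.7071·3 + 0.4714·3 + 0.2357·3 + 0.4714·2 = 5.1854.
u_2 = v_2 − 5.1854·q_1 = (-0.6667, 0.5556, 1.7778, -0.4444).
‖u_2‖ = 2.0276, so q_2 = (-0.3288, 0.2740, 0.8768, -0.2192).
q_1·v_3 = 0.7071·1 + 0.4714·(-1) + 0.2357·0 + 0.4714·(-4) = -1.6499; q_2·v_3 = (-0.3288)·1 + 0.2740·(-1) + 0.8768·0 + (-0.2192)·(-4) = 0.2740.
u_3 = v_3 + 1.6499·q_1 − 0.2740·q_2 = (2.2568, -0.2973, 0.1486, -3.1622).
‖u_3‖ = 3.8991, so q_3 = (0.5788, -0.0762, 0.0381, -0.8110).

Q = [[0.7071, -0.3288, 0.5788], [0.4714, 0.2740, -0.0762], [0.2357, 0.8768, 0.0381], [0.4714, -0.2192, -0.8110]], R = [[4.2426, 5.1854, -1.6499], [0.0000, 2.0276, 0.2740], [0.0000, 0.0000, 3.8991]]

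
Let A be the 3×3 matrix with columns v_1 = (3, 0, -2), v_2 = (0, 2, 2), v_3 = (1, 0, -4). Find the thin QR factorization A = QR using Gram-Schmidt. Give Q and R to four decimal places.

Q = [[0.8321, 0.3548, -0.4264], [0.0000, 0.7687, 0.6396], [-0.5547, 0.5322, -0.6396]], R = [[3.6056, -1.1094, 3.0509], [0.0000, 2.6018, -1.7739], [0.0000, 0.0000, 2.1320]]

v_1 = (3, 0, -2); ‖v_1‖ = 3.6056, so e_1 = (0.8321, 0.0000, -0.5547).
e_1·v_2 = 0.8321·0 + 0.0000·2 + (-0.5547)·2 = -1.1094.
u_2 = v_2 + 1.1094·e_1 = (0.9231, 2.0000, 1.3846).
‖u_2‖ = 2.6018, so e_2 = (0.3548, 0.7687, 0.5322).
e_1·v_3 = 0.8321·1 + 0.0000·0 + (-0.5547)·(-4) = 3.0509; e_2·v_3 = 0.3548·1 + 0.7687·0 + 0.5322·(-4) = -1.7739.
u_3 = v_3 − 3.0509·e_1 + 1.7739·e_2 = (-0.9091, 1.3636, -1.3636).
‖u_3‖ = 2.1320, so e_3 = (-0.4264, 0.6396, -0.6396).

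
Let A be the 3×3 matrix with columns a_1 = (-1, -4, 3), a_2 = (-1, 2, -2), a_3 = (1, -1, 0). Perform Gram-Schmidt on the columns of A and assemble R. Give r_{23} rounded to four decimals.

a_1 = (-1, -4, 3); ‖a_1‖ = 5.0990, so e_1 = (-0.1961, -0.7845, 0.5883).
e_1·a_2 = (-0.1961)·(-1) + (-0.7845)·2 + 0.5883·(-2) = -2.5495.
u_2 = a_2 + 2.5495·e_1 = (-1.5000, 0.0000, -0.5000).
‖u_2‖ = 1.5811, so e_2 = (-0.9487, 0.0000, -0.3162).
r_{23} = e_2·a_3 = -0.9487.

r_{23} = -0.9487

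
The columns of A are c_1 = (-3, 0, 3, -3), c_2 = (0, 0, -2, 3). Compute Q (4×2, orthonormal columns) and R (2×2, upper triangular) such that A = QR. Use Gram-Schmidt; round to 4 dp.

c_1 = (-3, 0, 3, -3); ‖c_1‖ = 5.1962, so e_1 = (-0.5774, 0.0000, 0.5774, -0.5774).
e_1·c_2 = (-0.5774)·0 + 0.0000·0 + 0.5774·(-2) + (-0.5774)·3 = -2.8868.
u_2 = c_2 + 2.8868·e_1 = (-1.6667, 0.0000, -0.3333, 1.3333).
‖u_2‖ = 2.1602, so e_2 = (-0.7715, 0.0000, -0.1543, 0.6172).

Q = [[-0.5774, -0.7715], [0.0000, 0.0000], [0.5774, -0.1543], [-0.5774, 0.6172]], R = [[5.1962, -2.8868], [0.0000, 2.1602]]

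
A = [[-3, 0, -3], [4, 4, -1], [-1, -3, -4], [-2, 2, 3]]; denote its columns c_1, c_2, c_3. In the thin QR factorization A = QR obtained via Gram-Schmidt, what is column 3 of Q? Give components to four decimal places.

c_1 = (-3, 4, -1, -2); ‖c_1‖ = 5.4772, so e_1 = (-0.5477, 0.7303, -0.1826, -0.3651).
e_1·c_2 = (-0.5477)·0 + 0.7303·4 + (-0.1826)·(-3) + (-0.3651)·2 = 2.7386.
u_2 = c_2 − 2.7386·e_1 = (1.5000, 2.0000, -2.5000, 3.0000).
‖u_2‖ = 4.6368, so e_2 = (0.3235, 0.4313, -0.5392, 0.6470).
e_1·c_3 = (-0.5477)·(-3) + 0.7303·(-1) + (-0.1826)·(-4) + (-0.3651)·3 = 0.5477; e_2·c_3 = 0.3235·(-3) + 0.4313·(-1) + (-0.5392)·(-4) + 0.6470·3 = 2.6958.
u_3 = c_3 − 0.5477·e_1 − 2.6958·e_2 = (-3.5721, -2.5628, -2.4465, 1.4558).
‖u_3‖ = 5.2376, so e_3 = (-0.6820, -0.4893, -0.4671, 0.2780).

e_3 = (-0.6820, -0.4893, -0.4671, 0.2780)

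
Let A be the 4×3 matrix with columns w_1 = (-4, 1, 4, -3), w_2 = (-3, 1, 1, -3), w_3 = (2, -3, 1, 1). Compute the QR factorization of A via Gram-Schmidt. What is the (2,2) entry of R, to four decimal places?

w_1 = (-4, 1, 4, -3); ‖w_1‖ = 6.4807, so e_1 = (-0.6172, 0.1543, 0.6172, -0.4629).
e_1·w_2 = (-0.6172)·(-3) + 0.1543·1 + 0.6172·1 + (-0.4629)·(-3) = 4.0119.
u_2 = w_2 − 4.0119·e_1 = (-0.5238, 0.3810, -1.4762, -1.1429).
r_{22} = ‖u_2‖ = 1.9760.

r_{22} = 1.9760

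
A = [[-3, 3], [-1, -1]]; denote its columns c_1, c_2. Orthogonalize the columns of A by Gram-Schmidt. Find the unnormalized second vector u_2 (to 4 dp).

u_2 = (0.6000, -1.8000)

c_1 = (-3, -1); ‖c_1‖ = 3.1623, so q_1 = (-0.9487, -0.3162).
q_1·c_2 = (-0.9487)·3 + (-0.3162)·(-1) = -2.5298.
u_2 = c_2 + 2.5298·q_1 = (0.6000, -1.8000).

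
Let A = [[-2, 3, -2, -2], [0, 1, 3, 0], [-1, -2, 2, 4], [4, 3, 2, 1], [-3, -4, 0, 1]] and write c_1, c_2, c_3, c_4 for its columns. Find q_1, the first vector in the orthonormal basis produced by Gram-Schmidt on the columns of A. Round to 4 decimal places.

q_1 = (-0.3651, 0.0000, -0.1826, 0.7303, -0.5477)

c_1 = (-2, 0, -1, 4, -3); ‖c_1‖ = 5.4772, so q_1 = (-0.3651, 0.0000, -0.1826, 0.7303, -0.5477).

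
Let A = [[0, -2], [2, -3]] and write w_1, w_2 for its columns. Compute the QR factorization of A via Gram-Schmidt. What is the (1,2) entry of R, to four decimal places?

w_1 = (0, 2); ‖w_1‖ = 2.0000, so e_1 = (0.0000, 1.0000).
r_{12} = e_1·w_2 = -3.0000.

r_{12} = -3.0000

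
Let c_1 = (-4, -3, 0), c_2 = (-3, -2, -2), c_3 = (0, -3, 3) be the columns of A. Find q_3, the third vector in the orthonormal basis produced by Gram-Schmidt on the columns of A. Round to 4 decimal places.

q_3 = (0.5970, -0.7960, -0.0995)

c_1 = (-4, -3, 0); ‖c_1‖ = 5.0000, so q_1 = (-0.8000, -0.6000, 0.0000).
q_1·c_2 = (-0.8000)·(-3) + (-0.6000)·(-2) + 0.0000·(-2) = 3.6000.
u_2 = c_2 − 3.6000·q_1 = (-0.1200, 0.1600, -2.0000).
‖u_2‖ = 2.0100, so q_2 = (-0.0597, 0.0796, -0.9950).
q_1·c_3 = (-0.8000)·0 + (-0.6000)·(-3) + 0.0000·3 = 1.8000; q_2·c_3 = (-0.0597)·0 + 0.0796·(-3) + (-0.9950)·3 = -3.2239.
u_3 = c_3 − 1.8000·q_1 + 3.2239·q_2 = (1.2475, -1.6634, -0.2079).
‖u_3‖ = 2.0896, so q_3 = (0.5970, -0.7960, -0.0995).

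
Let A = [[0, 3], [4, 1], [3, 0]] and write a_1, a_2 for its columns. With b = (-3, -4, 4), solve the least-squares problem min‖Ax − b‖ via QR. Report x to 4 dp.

x = (0.0513, -1.3205)

a_1 = (0, 4, 3); ‖a_1‖ = 5.0000, so q_1 = (0.0000, 0.8000, 0.6000).
q_1·a_2 = 0.0000·3 + 0.8000·1 + 0.6000·0 = 0.8000.
u_2 = a_2 − 0.8000·q_1 = (3.0000, 0.3600, -0.4800).
‖u_2‖ = 3.0594, so q_2 = (0.9806, 0.1177, -0.1569).
Qᵀb = (-0.8000, -4.0400).
Back-substitute: x_2 = -4.0400/3.0594 = -1.3205.
x_1 = (-0.8000 − 0.8000·(-1.3205))/5.0000 = 0.0513.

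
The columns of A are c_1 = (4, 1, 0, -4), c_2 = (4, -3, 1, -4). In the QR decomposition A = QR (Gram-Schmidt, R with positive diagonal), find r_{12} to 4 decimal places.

r_{12} = 5.0483

q_1 = c_1/‖c_1‖ = (4, 1, 0, -4)/5.7446 = (0.6963, 0.1741, 0.0000, -0.6963).
r_{12} = q_1·c_2 = 5.0483.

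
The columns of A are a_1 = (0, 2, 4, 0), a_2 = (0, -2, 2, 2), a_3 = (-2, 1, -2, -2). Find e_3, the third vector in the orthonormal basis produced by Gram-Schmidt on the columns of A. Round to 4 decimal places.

e_3 = (-0.9661, -0.1380, 0.0690, -0.2070)

a_1 = (0, 2, 4, 0); ‖a_1‖ = 4.4721, so e_1 = (0.0000, 0.4472, 0.8944, 0.0000).
e_1·a_2 = 0.0000·0 + 0.4472·(-2) + 0.8944·2 + 0.0000·2 = 0.8944.
u_2 = a_2 − 0.8944·e_1 = (0.0000, -2.4000, 1.2000, 2.0000).
‖u_2‖ = 3.3466, so e_2 = (0.0000, -0.7171, 0.3586, 0.5976).
e_1·a_3 = 0.0000·(-2) + 0.4472·1 + 0.8944·(-2) + 0.0000·(-2) = -1.3416; e_2·a_3 = 0.0000·(-2) + (-0.7171)·1 + 0.3586·(-2) + 0.5976·(-2) = -2.6295.
u_3 = a_3 + 1.3416·e_1 + 2.6295·e_2 = (-2.0000, -0.2857, 0.1429, -0.4286).
‖u_3‖ = 2.0702, so e_3 = (-0.9661, -0.1380, 0.0690, -0.2070).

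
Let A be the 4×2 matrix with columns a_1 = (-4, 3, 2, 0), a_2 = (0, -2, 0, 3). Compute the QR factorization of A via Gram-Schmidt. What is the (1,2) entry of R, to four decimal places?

q_1 = a_1/‖a_1‖ = (-4, 3, 2, 0)/5.3852 = (-0.7428, 0.5571, 0.3714, 0.0000).
r_{12} = q_1·a_2 = -1.1142.

r_{12} = -1.1142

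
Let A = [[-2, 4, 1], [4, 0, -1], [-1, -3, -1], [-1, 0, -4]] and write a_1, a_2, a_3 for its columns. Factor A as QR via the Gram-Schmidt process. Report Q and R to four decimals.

Q = [[-0.4264, 0.7258, -0.0235], [0.8528, 0.1861, -0.2608], [-0.2132, -0.6606, -0.0314], [-0.2132, -0.0465, -0.9646]], R = [[4.6904, -1.0660, -0.2132], [0.0000, 4.8850, 1.3864], [0.0000, 0.0000, 4.1270]]

a_1 = (-2, 4, -1, -1); ‖a_1‖ = 4.6904, so e_1 = (-0.4264, 0.8528, -0.2132, -0.2132).
e_1·a_2 = (-0.4264)·4 + 0.8528·0 + (-0.2132)·(-3) + (-0.2132)·0 = -1.0660.
u_2 = a_2 + 1.0660·e_1 = (3.5455, 0.9091, -3.2273, -0.2273).
‖u_2‖ = 4.8850, so e_2 = (0.7258, 0.1861, -0.6606, -0.0465).
e_1·a_3 = (-0.4264)·1 + 0.8528·(-1) + (-0.2132)·(-1) + (-0.2132)·(-4) = -0.2132; e_2·a_3 = 0.7258·1 + 0.1861·(-1) + (-0.6606)·(-1) + (-0.0465)·(-4) = 1.3864.
u_3 = a_3 + 0.2132·e_1 − 1.3864·e_2 = (-0.0971, -1.0762, -0.1295, -3.9810).
‖u_3‖ = 4.1270, so e_3 = (-0.0235, -0.2608, -0.0314, -0.9646).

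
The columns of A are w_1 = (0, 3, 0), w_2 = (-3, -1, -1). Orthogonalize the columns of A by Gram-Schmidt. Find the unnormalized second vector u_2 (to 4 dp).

u_2 = (-3.0000, 0.0000, -1.0000)

w_1 = (0, 3, 0); ‖w_1‖ = 3.0000, so e_1 = (0.0000, 1.0000, 0.0000).
e_1·w_2 = 0.0000·(-3) + 1.0000·(-1) + 0.0000·(-1) = -1.0000.
u_2 = w_2 + 1.0000·e_1 = (-3.0000, 0.0000, -1.0000).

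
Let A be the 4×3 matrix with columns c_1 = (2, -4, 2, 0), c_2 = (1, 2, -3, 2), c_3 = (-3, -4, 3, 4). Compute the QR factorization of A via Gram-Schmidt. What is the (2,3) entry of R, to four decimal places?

c_1 = (2, -4, 2, 0); ‖c_1‖ = 4.8990, so e_1 = (0.4082, -0.8165, 0.4082, 0.0000).
e_1·c_2 = 0.4082·1 + (-0.8165)·2 + 0.4082·(-3) + 0.0000·2 = -2.4495.
u_2 = c_2 + 2.4495·e_1 = (2.0000, 0.0000, -2.0000, 2.0000).
‖u_2‖ = 3.4641, so e_2 = (0.5774, 0.0000, -0.5774, 0.5774).
r_{23} = e_2·c_3 = -1.1547.

r_{23} = -1.1547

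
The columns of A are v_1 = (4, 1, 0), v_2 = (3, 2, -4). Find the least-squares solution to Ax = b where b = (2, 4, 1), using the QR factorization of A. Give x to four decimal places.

v_1 = (4, 1, 0); ‖v_1‖ = 4.1231, so e_1 = (0.9701, 0.2425, 0.0000).
e_1·v_2 = 0.9701·3 + 0.2425·2 + 0.0000·(-4) = 3.3955.
u_2 = v_2 − 3.3955·e_1 = (-0.2941, 1.1765, -4.0000).
‖u_2‖ = 4.1798, so e_2 = (-0.0704, 0.2815, -0.9570).
Qᵀb = (2.9104, 0.0281).
Back-substitute: x_2 = 0.0281/4.1798 = 0.0067.
x_1 = (2.9104 − 3.3955·0.0067)/4.1231 = 0.7003.

x = (0.7003, 0.0067)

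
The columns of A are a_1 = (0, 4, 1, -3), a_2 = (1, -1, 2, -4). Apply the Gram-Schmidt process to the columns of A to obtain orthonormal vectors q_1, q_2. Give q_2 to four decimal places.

q_2 = (0.2347, -0.5958, 0.3791, -0.6680)

a_1 = (0, 4, 1, -3); ‖a_1‖ = 5.0990, so q_1 = (0.0000, 0.7845, 0.1961, -0.5883).
q_1·a_2 = 0.0000·1 + 0.7845·(-1) + 0.1961·2 + (-0.5883)·(-4) = 1.9612.
u_2 = a_2 − 1.9612·q_1 = (1.0000, -2.5385, 1.6154, -2.8462).
‖u_2‖ = 4.2607, so q_2 = (0.2347, -0.5958, 0.3791, -0.6680).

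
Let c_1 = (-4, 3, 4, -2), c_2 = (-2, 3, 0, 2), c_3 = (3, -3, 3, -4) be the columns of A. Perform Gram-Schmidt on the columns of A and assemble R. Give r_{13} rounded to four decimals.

r_{13} = -0.1491

c_1 = (-4, 3, 4, -2); ‖c_1‖ = 6.7082, so q_1 = (-0.5963, 0.4472, 0.5963, -0.2981).
r_{13} = q_1·c_3 = -0.1491.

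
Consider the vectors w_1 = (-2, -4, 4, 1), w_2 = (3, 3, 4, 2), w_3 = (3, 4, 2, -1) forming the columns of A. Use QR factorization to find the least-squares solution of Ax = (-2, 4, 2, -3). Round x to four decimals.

w_1 = (-2, -4, 4, 1); ‖w_1‖ = 6.0828, so q_1 = (-0.3288, -0.6576, 0.6576, 0.1644).
q_1·w_2 = (-0.3288)·3 + (-0.6576)·3 + 0.6576·4 + 0.1644·2 = 0.0000.
u_2 = w_2 + 0.0000·q_1 = (3.0000, 3.0000, 4.0000, 2.0000).
‖u_2‖ = 6.1644, so q_2 = (0.4867, 0.4867, 0.6489, 0.3244).
q_1·w_3 = (-0.3288)·3 + (-0.6576)·4 + 0.6576·2 + 0.1644·(-1) = -2.4660; q_2·w_3 = 0.4867·3 + 0.4867·4 + 0.6489·2 + 0.3244·(-1) = 4.3800.
u_3 = w_3 + 2.4660·q_1 − 4.3800·q_2 = (0.0576, 0.2468, 0.7795, -2.0156).
‖u_3‖ = 2.1759, so q_3 = (0.0265, 0.1134, 0.3582, -0.9263).
Qᵀb = (-1.1508, 1.2978, 3.8962).
Back-substitute: x_3 = 3.8962/2.1759 = 1.7906.
x_2 = (1.2978 − 4.3800·1.7906)/6.1644 = -1.0617.
x_1 = (-1.1508 + 0.0000·(-1.0617) + 2.4660·1.7906)/6.0828 = 0.5367.

x = (0.5367, -1.0617, 1.7906)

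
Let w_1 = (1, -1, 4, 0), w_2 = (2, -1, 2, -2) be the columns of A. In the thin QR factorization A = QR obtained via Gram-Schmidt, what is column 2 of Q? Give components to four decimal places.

q_2 = (0.5543, -0.1552, -0.1774, -0.7982)

w_1 = (1, -1, 4, 0); ‖w_1‖ = 4.2426, so q_1 = (0.2357, -0.2357, 0.9428, 0.0000).
q_1·w_2 = 0.2357·2 + (-0.2357)·(-1) + 0.9428·2 + 0.0000·(-2) = 2.5927.
u_2 = w_2 − 2.5927·q_1 = (1.3889, -0.3889, -0.4444, -2.0000).
‖u_2‖ = 2.5055, so q_2 = (0.5543, -0.1552, -0.1774, -0.7982).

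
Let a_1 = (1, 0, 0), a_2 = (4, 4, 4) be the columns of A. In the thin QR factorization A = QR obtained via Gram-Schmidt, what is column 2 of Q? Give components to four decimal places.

a_1 = (1, 0, 0); ‖a_1‖ = 1.0000, so q_1 = (1.0000, 0.0000, 0.0000).
q_1·a_2 = 1.0000·4 + 0.0000·4 + 0.0000·4 = 4.0000.
u_2 = a_2 − 4.0000·q_1 = (0.0000, 4.0000, 4.0000).
‖u_2‖ = 5.6569, so q_2 = (0.0000, 0.7071, 0.7071).

q_2 = (0.0000, 0.7071, 0.7071)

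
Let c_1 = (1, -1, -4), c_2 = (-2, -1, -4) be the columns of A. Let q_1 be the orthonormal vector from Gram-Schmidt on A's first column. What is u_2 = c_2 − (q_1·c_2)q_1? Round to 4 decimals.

c_1 = (1, -1, -4); ‖c_1‖ = 4.2426, so q_1 = (0.2357, -0.2357, -0.9428).
q_1·c_2 = 0.2357·(-2) + (-0.2357)·(-1) + (-0.9428)·(-4) = 3.5355.
u_2 = c_2 − 3.5355·q_1 = (-2.8333, -0.1667, -0.6667).

u_2 = (-2.8333, -0.1667, -0.6667)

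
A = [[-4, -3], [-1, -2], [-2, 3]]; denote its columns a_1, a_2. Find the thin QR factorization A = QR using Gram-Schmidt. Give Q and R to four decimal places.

a_1 = (-4, -1, -2); ‖a_1‖ = 4.5826, so q_1 = (-0.8729, -0.2182, -0.4364).
q_1·a_2 = (-0.8729)·(-3) + (-0.2182)·(-2) + (-0.4364)·3 = 1.7457.
u_2 = a_2 − 1.7457·q_1 = (-1.4762, -1.6190, 3.7619).
‖u_2‖ = 4.3534, so q_2 = (-0.3391, -0.3719, 0.8641).

Q = [[-0.8729, -0.3391], [-0.2182, -0.3719], [-0.4364, 0.8641]], R = [[4.5826, 1.7457], [0.0000, 4.3534]]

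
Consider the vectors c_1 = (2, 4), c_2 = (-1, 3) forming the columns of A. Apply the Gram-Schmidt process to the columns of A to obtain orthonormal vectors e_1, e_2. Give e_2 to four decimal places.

c_1 = (2, 4); ‖c_1‖ = 4.4721, so e_1 = (0.4472, 0.8944).
e_1·c_2 = 0.4472·(-1) + 0.8944·3 = 2.2361.
u_2 = c_2 − 2.2361·e_1 = (-2.0000, 1.0000).
‖u_2‖ = 2.2361, so e_2 = (-0.8944, 0.4472).

e_2 = (-0.8944, 0.4472)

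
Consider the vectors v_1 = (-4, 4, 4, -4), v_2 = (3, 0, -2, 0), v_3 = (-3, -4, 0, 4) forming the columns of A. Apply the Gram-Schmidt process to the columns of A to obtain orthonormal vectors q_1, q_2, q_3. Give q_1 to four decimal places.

v_1 = (-4, 4, 4, -4); ‖v_1‖ = 8.0000, so q_1 = (-0.5000, 0.5000, 0.5000, -0.5000).

q_1 = (-0.5000, 0.5000, 0.5000, -0.5000)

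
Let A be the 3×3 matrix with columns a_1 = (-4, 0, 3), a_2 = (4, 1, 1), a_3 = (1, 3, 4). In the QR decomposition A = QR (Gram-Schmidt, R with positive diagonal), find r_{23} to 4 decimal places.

a_1 = (-4, 0, 3); ‖a_1‖ = 5.0000, so e_1 = (-0.8000, 0.0000, 0.6000).
e_1·a_2 = (-0.8000)·4 + 0.0000·1 + 0.6000·1 = -2.6000.
u_2 = a_2 + 2.6000·e_1 = (1.9200, 1.0000, 2.5600).
‖u_2‖ = 3.3526, so e_2 = (0.5727, 0.2983, 0.7636).
r_{23} = e_2·a_3 = 4.5218.

r_{23} = 4.5218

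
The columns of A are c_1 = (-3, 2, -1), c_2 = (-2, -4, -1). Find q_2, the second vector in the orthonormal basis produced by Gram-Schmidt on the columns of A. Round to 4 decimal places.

c_1 = (-3, 2, -1); ‖c_1‖ = 3.7417, so q_1 = (-0.8018, 0.5345, -0.2673).
q_1·c_2 = (-0.8018)·(-2) + 0.5345·(-4) + (-0.2673)·(-1) = -0.2673.
u_2 = c_2 + 0.2673·q_1 = (-2.2143, -3.8571, -1.0714).
‖u_2‖ = 4.5748, so q_2 = (-0.4840, -0.8431, -0.2342).

q_2 = (-0.4840, -0.8431, -0.2342)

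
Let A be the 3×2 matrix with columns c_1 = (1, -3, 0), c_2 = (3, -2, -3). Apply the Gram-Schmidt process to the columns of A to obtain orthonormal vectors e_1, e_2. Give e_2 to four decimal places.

e_2 = (0.5633, 0.1878, -0.8047)

c_1 = (1, -3, 0); ‖c_1‖ = 3.1623, so e_1 = (0.3162, -0.9487, 0.0000).
e_1·c_2 = 0.3162·3 + (-0.9487)·(-2) + 0.0000·(-3) = 2.8460.
u_2 = c_2 − 2.8460·e_1 = (2.1000, 0.7000, -3.0000).
‖u_2‖ = 3.7283, so e_2 = (0.5633, 0.1878, -0.8047).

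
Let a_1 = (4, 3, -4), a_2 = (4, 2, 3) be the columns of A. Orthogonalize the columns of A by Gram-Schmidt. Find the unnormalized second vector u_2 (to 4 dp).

a_1 = (4, 3, -4); ‖a_1‖ = 6.4031, so e_1 = (0.6247, 0.4685, -0.6247).
e_1·a_2 = 0.6247·4 + 0.4685·2 + (-0.6247)·3 = 1.5617.
u_2 = a_2 − 1.5617·e_1 = (3.0244, 1.2683, 3.9756).

u_2 = (3.0244, 1.2683, 3.9756)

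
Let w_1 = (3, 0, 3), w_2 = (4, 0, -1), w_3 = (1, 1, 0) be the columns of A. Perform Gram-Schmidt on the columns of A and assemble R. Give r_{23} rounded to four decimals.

r_{23} = 0.7071

e_1 = w_1/‖w_1‖ = (3, 0, 3)/4.2426 = (0.7071, 0.0000, 0.7071).
r_{12} = e_1·w_2 = 2.1213.
u_2 = w_2 − 2.1213·e_1 = (2.5000, 0.0000, -2.5000).
‖u_2‖ = 3.5355, so e_2 = (0.7071, 0.0000, -0.7071).
r_{23} = e_2·w_3 = 0.7071.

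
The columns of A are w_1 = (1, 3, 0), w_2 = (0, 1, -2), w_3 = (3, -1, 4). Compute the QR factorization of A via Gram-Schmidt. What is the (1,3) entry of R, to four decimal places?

w_1 = (1, 3, 0); ‖w_1‖ = 3.1623, so q_1 = (0.3162, 0.9487, 0.0000).
r_{13} = q_1·w_3 = 0.0000.

r_{13} = 0.0000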